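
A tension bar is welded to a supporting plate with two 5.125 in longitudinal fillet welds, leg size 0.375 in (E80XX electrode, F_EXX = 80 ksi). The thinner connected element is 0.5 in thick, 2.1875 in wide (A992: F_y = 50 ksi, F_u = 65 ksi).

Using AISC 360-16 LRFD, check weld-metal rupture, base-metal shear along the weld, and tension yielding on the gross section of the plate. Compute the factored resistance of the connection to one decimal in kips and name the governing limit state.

Weld metal: throat = 0.707×0.375 = 0.26513 in, L = 2×5.125 = 10.25 in. φR_n = 0.75 × 0.6 × 80 × 0.26513 × 10.25 = 97.8 kips.
Base metal shear (0.5 in plate): yield φR_n = 1.0×0.6×50×0.5×10.25 = 153.8 kips; rupture φR_n = 0.75×0.6×65×0.5×10.25 = 149.9 kips; take 149.9 kips (rupture).
Tension yield (gross): A_g = 2.1875×0.5 = 1.0938 in². φR_n = 0.90 × 50 × 1.0938 = 49.2 kips.
Governing: min(97.8, 149.9, 49.2) = 49.2 kips → gross-section yield.

49.2 kips (gross-section yield governs)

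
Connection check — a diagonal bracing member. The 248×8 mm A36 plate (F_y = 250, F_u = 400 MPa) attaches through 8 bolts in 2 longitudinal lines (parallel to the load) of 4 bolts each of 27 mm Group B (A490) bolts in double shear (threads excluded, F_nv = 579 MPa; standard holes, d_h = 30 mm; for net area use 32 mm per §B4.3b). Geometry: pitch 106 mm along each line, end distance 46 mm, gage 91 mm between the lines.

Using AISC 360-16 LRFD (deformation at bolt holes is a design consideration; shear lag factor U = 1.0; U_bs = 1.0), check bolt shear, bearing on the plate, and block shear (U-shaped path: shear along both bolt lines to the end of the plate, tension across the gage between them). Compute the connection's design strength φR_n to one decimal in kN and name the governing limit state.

796.8 kN (block shear governs)

Bolt shear: A_b = π(27)²/4 = 572.56 mm². φR_n = 0.75 × 579 × 572.56 × 8 × 2 = 3978.1 kN.
Bearing (8 mm plate, F_u = 400 MPa): end bolts L_c = 46 − 30/2 = 31, R_n = min(1.2×31×8×400, 2.4×27×8×400) = 119.04 kN/bolt; interior L_c = 106 − 30 = 76, R_n = 207.36 kN/bolt. φR_n = 0.75 × (2×119.04 + 6×207.36) = 1111.7 kN.
Block shear: shear path 2×[46+3×106] = 2×364 mm, A_gv = 5824, A_nv = 2×(364 − 3.5×32)×8 = 4032 mm²; tension across gage: (91 − 1×32)×8 = 472 mm². R_n = min(0.6×400×4032, 0.6×250×5824) + 1.0×400×472 = min(967.68, 873.6) + 188.8 = 1062.4 kN. φR_n = 0.75 × 1062.4 = 796.8 kN.
Governing: min(3978.1, 1111.7, 796.8) = 796.8 kN → block shear.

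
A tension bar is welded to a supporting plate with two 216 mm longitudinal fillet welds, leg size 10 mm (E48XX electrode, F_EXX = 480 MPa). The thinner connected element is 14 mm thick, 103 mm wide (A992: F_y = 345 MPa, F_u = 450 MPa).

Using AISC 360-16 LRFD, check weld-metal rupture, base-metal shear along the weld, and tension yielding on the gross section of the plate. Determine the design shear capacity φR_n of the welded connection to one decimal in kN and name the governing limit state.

447.7 kN (gross-section yield governs)

Weld metal: throat = 0.707×10 = 7.07 mm, L = 2×216 = 432 mm. φR_n = 0.75 × 0.6 × 480 × 7.07 × 432 = 659.7 kN.
Base metal shear (14 mm plate): yield φR_n = 1.0×0.6×345×14×432 = 1251.9 kN; rupture φR_n = 0.75×0.6×450×14×432 = 1224.7 kN; take 1224.7 kN (rupture).
Tension yield (gross): A_g = 103×14 = 1442 mm². φR_n = 0.90 × 345 × 1442 = 447.7 kN.
Governing: min(659.7, 1224.7, 447.7) = 447.7 kN → gross-section yield.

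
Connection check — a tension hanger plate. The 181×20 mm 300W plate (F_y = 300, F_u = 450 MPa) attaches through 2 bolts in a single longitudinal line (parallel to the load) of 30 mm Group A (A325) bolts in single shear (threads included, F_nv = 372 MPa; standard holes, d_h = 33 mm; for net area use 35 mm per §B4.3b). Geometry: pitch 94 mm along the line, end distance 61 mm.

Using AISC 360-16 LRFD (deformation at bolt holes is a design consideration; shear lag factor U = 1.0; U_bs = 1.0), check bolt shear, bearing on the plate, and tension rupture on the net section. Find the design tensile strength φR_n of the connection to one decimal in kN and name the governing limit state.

Bolt shear: A_b = π(30)²/4 = 706.86 mm². φR_n = 0.75 × 372 × 706.86 × 2 × 1 = 394.4 kN.
Bearing (20 mm plate, F_u = 450 MPa): end bolts L_c = 61 − 33/2 = 44.5, R_n = min(1.2×44.5×20×450, 2.4×30×20×450) = 480.6 kN/bolt; interior L_c = 94 − 33 = 61, R_n = 648 kN/bolt. φR_n = 0.75 × (1×480.6 + 1×648) = 846.5 kN.
Tension rupture (net): A_n = (181 − 1×35)×20 = 2920 mm² (U = 1.0, A_e = A_n). φR_n = 0.75 × 450 × 2920 = 985.5 kN.
Governing: min(394.4, 846.5, 985.5) = 394.4 kN → bolt shear.

394.4 kN (bolt shear governs)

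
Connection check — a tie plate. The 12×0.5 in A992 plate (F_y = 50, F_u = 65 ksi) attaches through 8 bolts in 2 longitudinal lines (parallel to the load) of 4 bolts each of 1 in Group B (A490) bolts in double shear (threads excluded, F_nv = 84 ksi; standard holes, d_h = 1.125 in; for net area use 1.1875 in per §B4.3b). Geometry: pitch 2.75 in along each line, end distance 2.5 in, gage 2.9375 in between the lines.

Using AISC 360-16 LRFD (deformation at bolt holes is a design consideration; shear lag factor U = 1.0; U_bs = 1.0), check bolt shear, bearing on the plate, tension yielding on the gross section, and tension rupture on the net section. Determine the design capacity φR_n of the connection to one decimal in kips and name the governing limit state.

Bolt shear: A_b = π(1)²/4 = 0.7854 in². φR_n = 0.75 × 84 × 0.7854 × 8 × 2 = 791.7 kips.
Bearing (0.5 in plate, F_u = 65 ksi): end bolts L_c = 2.5 − 1.125/2 = 1.9375, R_n = min(1.2×1.9375×0.5×65, 2.4×1×0.5×65) = 75.563 kips/bolt; interior L_c = 2.75 − 1.125 = 1.625, R_n = 63.375 kips/bolt. φR_n = 0.75 × (2×75.563 + 6×63.375) = 398.5 kips.
Tension yield (gross): A_g = 12×0.5 = 6 in². φR_n = 0.90 × 50 × 6 = 270.0 kips.
Tension rupture (net): A_n = (12 − 2×1.1875)×0.5 = 4.8125 in² (U = 1.0, A_e = A_n). φR_n = 0.75 × 65 × 4.8125 = 234.6 kips.
Governing: min(791.7, 398.5, 270.0, 234.6) = 234.6 kips → net-section rupture.

234.6 kips (net-section rupture governs)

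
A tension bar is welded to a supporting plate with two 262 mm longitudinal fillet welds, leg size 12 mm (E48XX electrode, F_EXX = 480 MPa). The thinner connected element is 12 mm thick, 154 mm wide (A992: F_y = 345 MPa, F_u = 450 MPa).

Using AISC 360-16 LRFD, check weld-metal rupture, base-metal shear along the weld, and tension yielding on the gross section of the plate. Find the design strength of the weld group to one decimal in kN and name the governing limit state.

Weld metal: throat = 0.707×12 = 8.484 mm, L = 2×262 = 524 mm. φR_n = 0.75 × 0.6 × 480 × 8.484 × 524 = 960.3 kN.
Base metal shear (12 mm plate): yield φR_n = 1.0×0.6×345×12×524 = 1301.6 kN; rupture φR_n = 0.75×0.6×450×12×524 = 1273.3 kN; take 1273.3 kN (rupture).
Tension yield (gross): A_g = 154×12 = 1848 mm². φR_n = 0.90 × 345 × 1848 = 573.8 kN.
Governing: min(960.3, 1273.3, 573.8) = 573.8 kN → gross-section yield.

573.8 kN (gross-section yield governs)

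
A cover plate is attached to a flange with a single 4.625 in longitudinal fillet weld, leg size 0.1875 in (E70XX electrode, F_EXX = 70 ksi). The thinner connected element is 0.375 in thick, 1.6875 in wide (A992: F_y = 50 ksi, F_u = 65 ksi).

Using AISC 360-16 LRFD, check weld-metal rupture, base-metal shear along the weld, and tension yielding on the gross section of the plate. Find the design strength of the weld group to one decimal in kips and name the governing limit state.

19.3 kips (weld metal governs)

Weld metal: throat = 0.707×0.1875 = 0.13256 in, L = 4.625 in. φR_n = 0.75 × 0.6 × 70 × 0.13256 × 4.625 = 19.3 kips.
Base metal shear (0.375 in plate): yield φR_n = 1.0×0.6×50×0.375×4.625 = 52.0 kips; rupture φR_n = 0.75×0.6×65×0.375×4.625 = 50.7 kips; take 50.7 kips (rupture).
Tension yield (gross): A_g = 1.6875×0.375 = 0.63281 in². φR_n = 0.90 × 50 × 0.63281 = 28.5 kips.
Governing: min(19.3, 50.7, 28.5) = 19.3 kips → weld metal.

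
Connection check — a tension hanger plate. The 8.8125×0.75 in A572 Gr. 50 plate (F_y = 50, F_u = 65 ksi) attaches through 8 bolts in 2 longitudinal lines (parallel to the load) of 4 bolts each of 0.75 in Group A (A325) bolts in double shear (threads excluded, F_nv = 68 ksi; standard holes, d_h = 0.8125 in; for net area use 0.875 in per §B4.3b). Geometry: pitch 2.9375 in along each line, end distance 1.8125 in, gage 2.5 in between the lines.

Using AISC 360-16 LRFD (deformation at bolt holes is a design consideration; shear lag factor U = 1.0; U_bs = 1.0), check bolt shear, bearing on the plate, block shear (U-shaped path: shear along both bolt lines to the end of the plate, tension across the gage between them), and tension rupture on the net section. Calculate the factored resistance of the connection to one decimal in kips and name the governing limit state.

Bolt shear: A_b = π(0.75)²/4 = 0.44179 in². φR_n = 0.75 × 68 × 0.44179 × 8 × 2 = 360.5 kips.
Bearing (0.75 in plate, F_u = 65 ksi): end bolts L_c = 1.8125 − 0.8125/2 = 1.40625, R_n = min(1.2×1.40625×0.75×65, 2.4×0.75×0.75×65) = 82.266 kips/bolt; interior L_c = 2.9375 − 0.8125 = 2.125, R_n = 87.75 kips/bolt. φR_n = 0.75 × (2×82.266 + 6×87.75) = 518.3 kips.
Block shear: shear path 2×[1.8125+3×2.9375] = 2×10.625 in, A_gv = 15.938, A_nv = 2×(10.625 − 3.5×0.875)×0.75 = 11.344 in²; tension across gage: (2.5 − 1×0.875)×0.75 = 1.2188 in². R_n = min(0.6×65×11.344, 0.6×50×15.938) + 1.0×65×1.2188 = min(442.42, 478.14) + 79.222 = 521.64 kips. φR_n = 0.75 × 521.64 = 391.2 kips.
Tension rupture (net): A_n = (8.8125 − 2×0.875)×0.75 = 5.2969 in² (U = 1.0, A_e = A_n). φR_n = 0.75 × 65 × 5.2969 = 258.2 kips.
Governing: min(360.5, 518.3, 391.2, 258.2) = 258.2 kips → net-section rupture.

258.2 kips (net-section rupture governs)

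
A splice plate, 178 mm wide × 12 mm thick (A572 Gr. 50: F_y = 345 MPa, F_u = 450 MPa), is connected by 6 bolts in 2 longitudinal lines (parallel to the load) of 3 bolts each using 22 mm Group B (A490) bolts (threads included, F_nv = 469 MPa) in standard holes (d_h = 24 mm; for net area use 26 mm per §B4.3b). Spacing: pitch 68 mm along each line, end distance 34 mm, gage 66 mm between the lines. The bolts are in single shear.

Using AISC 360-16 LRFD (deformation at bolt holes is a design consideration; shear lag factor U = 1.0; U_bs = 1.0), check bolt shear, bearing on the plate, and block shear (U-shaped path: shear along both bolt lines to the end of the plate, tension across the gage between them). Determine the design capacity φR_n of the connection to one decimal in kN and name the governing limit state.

672.3 kN (block shear governs)

Bolt shear: A_b = π(22)²/4 = 380.13 mm². φR_n = 0.75 × 469 × 380.13 × 6 × 1 = 802.3 kN.
Bearing (12 mm plate, F_u = 450 MPa): end bolts L_c = 34 − 24/2 = 22, R_n = min(1.2×22×12×450, 2.4×22×12×450) = 142.56 kN/bolt; interior L_c = 68 − 24 = 44, R_n = 285.12 kN/bolt. φR_n = 0.75 × (2×142.56 + 4×285.12) = 1069.2 kN.
Block shear: shear path 2×[34+2×68] = 2×170 mm, A_gv = 4080, A_nv = 2×(170 − 2.5×26)×12 = 2520 mm²; tension across gage: (66 − 1×26)×12 = 480 mm². R_n = min(0.6×450×2520, 0.6×345×4080) + 1.0×450×480 = min(680.4, 844.56) + 216 = 896.4 kN. φR_n = 0.75 × 896.4 = 672.3 kN.
Governing: min(802.3, 1069.2, 672.3) = 672.3 kN → block shear.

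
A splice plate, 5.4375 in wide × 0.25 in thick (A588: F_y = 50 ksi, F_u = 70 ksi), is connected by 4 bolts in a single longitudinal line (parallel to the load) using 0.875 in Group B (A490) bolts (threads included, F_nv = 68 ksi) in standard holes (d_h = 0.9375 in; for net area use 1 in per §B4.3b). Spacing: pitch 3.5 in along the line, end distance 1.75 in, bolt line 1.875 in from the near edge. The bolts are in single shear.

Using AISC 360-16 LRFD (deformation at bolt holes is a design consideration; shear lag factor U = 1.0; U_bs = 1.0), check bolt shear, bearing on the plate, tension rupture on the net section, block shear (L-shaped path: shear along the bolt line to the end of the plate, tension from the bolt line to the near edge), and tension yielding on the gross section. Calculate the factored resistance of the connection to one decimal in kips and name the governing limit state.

Bolt shear: A_b = π(0.875)²/4 = 0.60132 in². φR_n = 0.75 × 68 × 0.60132 × 4 × 1 = 122.7 kips.
Bearing (0.25 in plate, F_u = 70 ksi): end bolts L_c = 1.75 − 0.9375/2 = 1.28125, R_n = min(1.2×1.28125×0.25×70, 2.4×0.875×0.25×70) = 26.906 kips/bolt; interior L_c = 3.5 − 0.9375 = 2.5625, R_n = 36.75 kips/bolt. φR_n = 0.75 × (1×26.906 + 3×36.75) = 102.9 kips.
Tension rupture (net): A_n = (5.4375 − 1×1)×0.25 = 1.1094 in² (U = 1.0, A_e = A_n). φR_n = 0.75 × 70 × 1.1094 = 58.2 kips.
Block shear: shear path 1×[1.75+3×3.5] = 1×12.25 in, A_gv = 3.0625, A_nv = 1×(12.25 − 3.5×1)×0.25 = 2.1875 in²; tension to near edge: (1.875 − 0.5×1)×0.25 = 0.34375 in². R_n = min(0.6×70×2.1875, 0.6×50×3.0625) + 1.0×70×0.34375 = min(91.875, 91.875) + 24.063 = 115.94 kips. φR_n = 0.75 × 115.94 = 87.0 kips.
Tension yield (gross): A_g = 5.4375×0.25 = 1.3594 in². φR_n = 0.90 × 50 × 1.3594 = 61.2 kips.
Governing: min(122.7, 102.9, 58.2, 87.0, 61.2) = 58.2 kips → net-section rupture.

58.2 kips (net-section rupture governs)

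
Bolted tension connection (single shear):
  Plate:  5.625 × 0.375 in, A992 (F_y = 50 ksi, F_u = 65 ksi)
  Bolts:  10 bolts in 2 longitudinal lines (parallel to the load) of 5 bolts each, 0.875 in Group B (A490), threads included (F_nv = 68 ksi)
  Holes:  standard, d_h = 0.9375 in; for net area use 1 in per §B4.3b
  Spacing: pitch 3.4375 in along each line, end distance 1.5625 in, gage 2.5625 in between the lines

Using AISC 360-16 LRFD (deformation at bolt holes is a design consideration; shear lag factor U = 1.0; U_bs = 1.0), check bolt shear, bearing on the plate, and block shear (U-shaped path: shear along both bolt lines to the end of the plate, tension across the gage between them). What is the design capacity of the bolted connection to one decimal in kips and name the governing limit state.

265.8 kips (block shear governs)

Bolt shear: A_b = π(0.875)²/4 = 0.60132 in². φR_n = 0.75 × 68 × 0.60132 × 10 × 1 = 306.7 kips.
Bearing (0.375 in plate, F_u = 65 ksi): end bolts L_c = 1.5625 − 0.9375/2 = 1.09375, R_n = min(1.2×1.09375×0.375×65, 2.4×0.875×0.375×65) = 31.992 kips/bolt; interior L_c = 3.4375 − 0.9375 = 2.5, R_n = 51.188 kips/bolt. φR_n = 0.75 × (2×31.992 + 8×51.188) = 355.1 kips.
Block shear: shear path 2×[1.5625+4×3.4375] = 2×15.3125 in, A_gv = 11.484, A_nv = 2×(15.3125 − 4.5×1)×0.375 = 8.1094 in²; tension across gage: (2.5625 − 1×1)×0.375 = 0.58594 in². R_n = min(0.6×65×8.1094, 0.6×50×11.484) + 1.0×65×0.58594 = min(316.27, 344.52) + 38.086 = 354.36 kips. φR_n = 0.75 × 354.36 = 265.8 kips.
Governing: min(306.7, 355.1, 265.8) = 265.8 kips → block shear.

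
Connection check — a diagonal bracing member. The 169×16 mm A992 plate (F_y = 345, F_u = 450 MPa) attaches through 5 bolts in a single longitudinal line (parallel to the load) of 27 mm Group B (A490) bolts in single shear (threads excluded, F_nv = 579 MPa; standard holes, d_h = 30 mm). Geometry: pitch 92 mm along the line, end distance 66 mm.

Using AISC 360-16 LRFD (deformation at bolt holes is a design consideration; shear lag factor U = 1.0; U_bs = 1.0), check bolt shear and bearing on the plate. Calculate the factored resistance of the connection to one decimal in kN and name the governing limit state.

Bolt shear: A_b = π(27)²/4 = 572.56 mm². φR_n = 0.75 × 579 × 572.56 × 5 × 1 = 1243.2 kN.
Bearing (16 mm plate, F_u = 450 MPa): end bolts L_c = 66 − 30/2 = 51, R_n = min(1.2×51×16×450, 2.4×27×16×450) = 440.64 kN/bolt; interior L_c = 92 − 30 = 62, R_n = 466.56 kN/bolt. φR_n = 0.75 × (1×440.64 + 4×466.56) = 1730.2 kN.
Governing: min(1243.2, 1730.2) = 1243.2 kN → bolt shear.

1243.2 kN (bolt shear governs)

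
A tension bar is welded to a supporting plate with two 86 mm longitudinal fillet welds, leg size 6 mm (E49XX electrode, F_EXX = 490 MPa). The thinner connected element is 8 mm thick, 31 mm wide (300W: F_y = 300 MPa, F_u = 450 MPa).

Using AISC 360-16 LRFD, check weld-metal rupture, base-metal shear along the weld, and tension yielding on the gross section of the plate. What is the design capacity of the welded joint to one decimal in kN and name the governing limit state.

Weld metal: throat = 0.707×6 = 4.242 mm, L = 2×86 = 172 mm. φR_n = 0.75 × 0.6 × 490 × 4.242 × 172 = 160.9 kN.
Base metal shear (8 mm plate): yield φR_n = 1.0×0.6×300×8×172 = 247.7 kN; rupture φR_n = 0.75×0.6×450×8×172 = 278.6 kN; take 247.7 kN (yield).
Tension yield (gross): A_g = 31×8 = 248 mm². φR_n = 0.90 × 300 × 248 = 67.0 kN.
Governing: min(160.9, 247.7, 67.0) = 67.0 kN → gross-section yield.

67.0 kN (gross-section yield governs)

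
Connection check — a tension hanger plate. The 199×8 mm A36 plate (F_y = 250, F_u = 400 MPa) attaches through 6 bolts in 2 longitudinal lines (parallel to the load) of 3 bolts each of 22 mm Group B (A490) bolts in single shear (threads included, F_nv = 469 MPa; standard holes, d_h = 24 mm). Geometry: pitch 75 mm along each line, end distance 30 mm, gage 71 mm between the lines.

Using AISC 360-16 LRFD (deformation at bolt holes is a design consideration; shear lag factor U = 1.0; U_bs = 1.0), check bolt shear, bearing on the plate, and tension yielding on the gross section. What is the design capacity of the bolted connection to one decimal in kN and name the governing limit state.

Bolt shear: A_b = π(22)²/4 = 380.13 mm². φR_n = 0.75 × 469 × 380.13 × 6 × 1 = 802.3 kN.
Bearing (8 mm plate, F_u = 400 MPa): end bolts L_c = 30 − 24/2 = 18, R_n = min(1.2×18×8×400, 2.4×22×8×400) = 69.12 kN/bolt; interior L_c = 75 − 24 = 51, R_n = 168.96 kN/bolt. φR_n = 0.75 × (2×69.12 + 4×168.96) = 610.6 kN.
Tension yield (gross): A_g = 199×8 = 1592 mm². φR_n = 0.90 × 250 × 1592 = 358.2 kN.
Governing: min(802.3, 610.6, 358.2) = 358.2 kN → gross-section yield.

358.2 kN (gross-section yield governs)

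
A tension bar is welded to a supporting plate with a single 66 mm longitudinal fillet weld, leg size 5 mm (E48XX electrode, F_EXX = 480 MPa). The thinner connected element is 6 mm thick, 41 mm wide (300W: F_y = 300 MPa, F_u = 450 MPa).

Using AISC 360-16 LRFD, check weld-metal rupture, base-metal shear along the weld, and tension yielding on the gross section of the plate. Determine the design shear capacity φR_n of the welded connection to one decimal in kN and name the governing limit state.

Weld metal: throat = 0.707×5 = 3.535 mm, L = 66 mm. φR_n = 0.75 × 0.6 × 480 × 3.535 × 66 = 50.4 kN.
Base metal shear (6 mm plate): yield φR_n = 1.0×0.6×300×6×66 = 71.3 kN; rupture φR_n = 0.75×0.6×450×6×66 = 80.2 kN; take 71.3 kN (yield).
Tension yield (gross): A_g = 41×6 = 246 mm². φR_n = 0.90 × 300 × 246 = 66.4 kN.
Governing: min(50.4, 71.3, 66.4) = 50.4 kN → weld metal.

50.4 kN (weld metal governs)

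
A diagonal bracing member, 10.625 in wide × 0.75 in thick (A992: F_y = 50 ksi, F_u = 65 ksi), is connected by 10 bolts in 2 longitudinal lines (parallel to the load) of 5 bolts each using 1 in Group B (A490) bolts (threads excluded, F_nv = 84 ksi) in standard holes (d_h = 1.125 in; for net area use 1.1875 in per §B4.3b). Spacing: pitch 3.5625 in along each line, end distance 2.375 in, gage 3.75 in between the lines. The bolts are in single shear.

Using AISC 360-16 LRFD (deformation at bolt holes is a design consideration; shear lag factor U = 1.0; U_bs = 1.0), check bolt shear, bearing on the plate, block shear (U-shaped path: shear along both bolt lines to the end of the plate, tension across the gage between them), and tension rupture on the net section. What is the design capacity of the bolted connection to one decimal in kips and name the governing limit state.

301.6 kips (net-section rupture governs)

Bolt shear: A_b = π(1)²/4 = 0.7854 in². φR_n = 0.75 × 84 × 0.7854 × 10 × 1 = 494.8 kips.
Bearing (0.75 in plate, F_u = 65 ksi): end bolts L_c = 2.375 − 1.125/2 = 1.8125, R_n = min(1.2×1.8125×0.75×65, 2.4×1×0.75×65) = 106.03 kips/bolt; interior L_c = 3.5625 − 1.125 = 2.4375, R_n = 117 kips/bolt. φR_n = 0.75 × (2×106.03 + 8×117) = 861.0 kips.
Block shear: shear path 2×[2.375+4×3.5625] = 2×16.625 in, A_gv = 24.938, A_nv = 2×(16.625 − 4.5×1.1875)×0.75 = 16.922 in²; tension across gage: (3.75 − 1×1.1875)×0.75 = 1.9219 in². R_n = min(0.6×65×16.922, 0.6×50×24.938) + 1.0×65×1.9219 = min(659.96, 748.14) + 124.92 = 784.88 kips. φR_n = 0.75 × 784.88 = 588.7 kips.
Tension rupture (net): A_n = (10.625 − 2×1.1875)×0.75 = 6.1875 in² (U = 1.0, A_e = A_n). φR_n = 0.75 × 65 × 6.1875 = 301.6 kips.
Governing: min(494.8, 861.0, 588.7, 301.6) = 301.6 kips → net-section rupture.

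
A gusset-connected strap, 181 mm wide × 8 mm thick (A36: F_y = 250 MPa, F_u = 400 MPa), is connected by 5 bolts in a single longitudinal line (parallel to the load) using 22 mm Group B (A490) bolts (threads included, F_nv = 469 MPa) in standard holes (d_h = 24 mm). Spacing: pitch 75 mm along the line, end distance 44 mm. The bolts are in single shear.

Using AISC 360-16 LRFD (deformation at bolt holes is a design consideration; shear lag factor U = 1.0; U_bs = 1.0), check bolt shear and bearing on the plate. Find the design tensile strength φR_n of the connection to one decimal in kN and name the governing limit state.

Bolt shear: A_b = π(22)²/4 = 380.13 mm². φR_n = 0.75 × 469 × 380.13 × 5 × 1 = 668.6 kN.
Bearing (8 mm plate, F_u = 400 MPa): end bolts L_c = 44 − 24/2 = 32, R_n = min(1.2×32×8×400, 2.4×22×8×400) = 122.88 kN/bolt; interior L_c = 75 − 24 = 51, R_n = 168.96 kN/bolt. φR_n = 0.75 × (1×122.88 + 4×168.96) = 599.0 kN.
Governing: min(668.6, 599.0) = 599.0 kN → bearing.

599.0 kN (bearing governs)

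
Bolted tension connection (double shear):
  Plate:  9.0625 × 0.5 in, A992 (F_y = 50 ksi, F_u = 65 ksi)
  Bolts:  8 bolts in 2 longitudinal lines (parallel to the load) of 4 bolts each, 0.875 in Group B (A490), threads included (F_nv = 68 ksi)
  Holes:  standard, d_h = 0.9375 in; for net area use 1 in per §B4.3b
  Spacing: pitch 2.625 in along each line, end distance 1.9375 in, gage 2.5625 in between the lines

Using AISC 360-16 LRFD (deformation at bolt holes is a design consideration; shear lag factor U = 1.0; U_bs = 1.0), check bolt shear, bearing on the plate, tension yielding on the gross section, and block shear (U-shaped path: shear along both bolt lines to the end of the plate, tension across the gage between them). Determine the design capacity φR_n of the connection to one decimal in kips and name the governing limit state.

203.9 kips (gross-section yield governs)

Bolt shear: A_b = π(0.875)²/4 = 0.60132 in². φR_n = 0.75 × 68 × 0.60132 × 8 × 2 = 490.7 kips.
Bearing (0.5 in plate, F_u = 65 ksi): end bolts L_c = 1.9375 − 0.9375/2 = 1.46875, R_n = min(1.2×1.46875×0.5×65, 2.4×0.875×0.5×65) = 57.281 kips/bolt; interior L_c = 2.625 − 0.9375 = 1.6875, R_n = 65.813 kips/bolt. φR_n = 0.75 × (2×57.281 + 6×65.813) = 382.1 kips.
Tension yield (gross): A_g = 9.0625×0.5 = 4.5313 in². φR_n = 0.90 × 50 × 4.5313 = 203.9 kips.
Block shear: shear path 2×[1.9375+3×2.625] = 2×9.8125 in, A_gv = 9.8125, A_nv = 2×(9.8125 − 3.5×1)×0.5 = 6.3125 in²; tension across gage: (2.5625 − 1×1)×0.5 = 0.78125 in². R_n = min(0.6×65×6.3125, 0.6×50×9.8125) + 1.0×65×0.78125 = min(246.19, 294.38) + 50.781 = 296.97 kips. φR_n = 0.75 × 296.97 = 222.7 kips.
Governing: min(490.7, 382.1, 203.9, 222.7) = 203.9 kips → gross-section yield.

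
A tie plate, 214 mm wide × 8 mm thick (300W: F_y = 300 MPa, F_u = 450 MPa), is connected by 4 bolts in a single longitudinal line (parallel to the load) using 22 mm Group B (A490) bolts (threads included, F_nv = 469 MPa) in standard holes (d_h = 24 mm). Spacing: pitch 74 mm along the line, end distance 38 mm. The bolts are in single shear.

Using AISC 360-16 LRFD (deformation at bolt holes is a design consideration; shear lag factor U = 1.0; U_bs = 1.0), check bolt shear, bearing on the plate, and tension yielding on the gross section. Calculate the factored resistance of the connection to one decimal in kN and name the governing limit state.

462.2 kN (gross-section yield governs)

Bolt shear: A_b = π(22)²/4 = 380.13 mm². φR_n = 0.75 × 469 × 380.13 × 4 × 1 = 534.8 kN.
Bearing (8 mm plate, F_u = 450 MPa): end bolts L_c = 38 − 24/2 = 26, R_n = min(1.2×26×8×450, 2.4×22×8×450) = 112.32 kN/bolt; interior L_c = 74 − 24 = 50, R_n = 190.08 kN/bolt. φR_n = 0.75 × (1×112.32 + 3×190.08) = 511.9 kN.
Tension yield (gross): A_g = 214×8 = 1712 mm². φR_n = 0.90 × 300 × 1712 = 462.2 kN.
Governing: min(534.8, 511.9, 462.2) = 462.2 kN → gross-section yield.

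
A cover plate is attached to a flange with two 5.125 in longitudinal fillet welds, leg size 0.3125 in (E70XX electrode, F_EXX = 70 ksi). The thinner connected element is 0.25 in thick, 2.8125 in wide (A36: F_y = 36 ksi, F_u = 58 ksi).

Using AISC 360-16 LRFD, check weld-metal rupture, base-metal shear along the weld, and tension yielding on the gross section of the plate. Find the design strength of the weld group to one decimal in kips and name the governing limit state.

Weld metal: throat = 0.707×0.3125 = 0.22094 in, L = 2×5.125 = 10.25 in. φR_n = 0.75 × 0.6 × 70 × 0.22094 × 10.25 = 71.3 kips.
Base metal shear (0.25 in plate): yield φR_n = 1.0×0.6×36×0.25×10.25 = 55.4 kips; rupture φR_n = 0.75×0.6×58×0.25×10.25 = 66.9 kips; take 55.4 kips (yield).
Tension yield (gross): A_g = 2.8125×0.25 = 0.70313 in². φR_n = 0.90 × 36 × 0.70313 = 22.8 kips.
Governing: min(71.3, 55.4, 22.8) = 22.8 kips → gross-section yield.

22.8 kips (gross-section yield governs)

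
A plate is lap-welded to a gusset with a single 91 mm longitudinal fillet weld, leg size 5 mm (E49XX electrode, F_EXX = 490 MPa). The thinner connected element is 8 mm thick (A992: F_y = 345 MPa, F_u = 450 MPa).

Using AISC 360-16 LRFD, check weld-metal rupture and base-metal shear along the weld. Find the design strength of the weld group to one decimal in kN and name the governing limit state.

70.9 kN (weld metal governs)

Weld metal: throat = 0.707×5 = 3.535 mm, L = 91 mm. φR_n = 0.75 × 0.6 × 490 × 3.535 × 91 = 70.9 kN.
Base metal shear (8 mm plate): yield φR_n = 1.0×0.6×345×8×91 = 150.7 kN; rupture φR_n = 0.75×0.6×450×8×91 = 147.4 kN; take 147.4 kN (rupture).
Governing: min(70.9, 147.4) = 70.9 kN → weld metal.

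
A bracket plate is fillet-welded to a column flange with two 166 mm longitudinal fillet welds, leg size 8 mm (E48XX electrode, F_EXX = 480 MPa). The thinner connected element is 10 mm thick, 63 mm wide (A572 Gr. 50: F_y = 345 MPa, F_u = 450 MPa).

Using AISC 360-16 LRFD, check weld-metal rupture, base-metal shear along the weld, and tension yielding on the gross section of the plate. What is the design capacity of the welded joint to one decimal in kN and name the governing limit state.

Weld metal: throat = 0.707×8 = 5.656 mm, L = 2×166 = 332 mm. φR_n = 0.75 × 0.6 × 480 × 5.656 × 332 = 405.6 kN.
Base metal shear (10 mm plate): yield φR_n = 1.0×0.6×345×10×332 = 687.2 kN; rupture φR_n = 0.75×0.6×450×10×332 = 672.3 kN; take 672.3 kN (rupture).
Tension yield (gross): A_g = 63×10 = 630 mm². φR_n = 0.90 × 345 × 630 = 195.6 kN.
Governing: min(405.6, 672.3, 195.6) = 195.6 kN → gross-section yield.

195.6 kN (gross-section yield governs)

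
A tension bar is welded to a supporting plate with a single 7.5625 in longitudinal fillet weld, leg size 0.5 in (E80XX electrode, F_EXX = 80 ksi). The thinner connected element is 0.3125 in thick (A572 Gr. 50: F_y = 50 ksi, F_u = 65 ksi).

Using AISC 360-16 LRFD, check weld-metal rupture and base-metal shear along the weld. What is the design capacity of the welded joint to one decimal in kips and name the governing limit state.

Weld metal: throat = 0.707×0.5 = 0.3535 in, L = 7.5625 in. φR_n = 0.75 × 0.6 × 80 × 0.3535 × 7.5625 = 96.2 kips.
Base metal shear (0.3125 in plate): yield φR_n = 1.0×0.6×50×0.3125×7.5625 = 70.9 kips; rupture φR_n = 0.75×0.6×65×0.3125×7.5625 = 69.1 kips; take 69.1 kips (rupture).
Governing: min(96.2, 69.1) = 69.1 kips → base-metal shear.

69.1 kips (base-metal shear governs)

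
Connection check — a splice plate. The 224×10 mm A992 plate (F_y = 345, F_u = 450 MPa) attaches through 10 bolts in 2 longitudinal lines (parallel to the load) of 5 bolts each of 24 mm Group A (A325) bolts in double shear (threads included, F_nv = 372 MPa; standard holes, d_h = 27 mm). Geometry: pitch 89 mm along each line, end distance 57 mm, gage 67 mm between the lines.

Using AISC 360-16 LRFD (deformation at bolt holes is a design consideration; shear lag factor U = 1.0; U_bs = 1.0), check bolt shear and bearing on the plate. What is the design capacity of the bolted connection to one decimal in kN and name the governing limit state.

1907.6 kN (bearing governs)

Bolt shear: A_b = π(24)²/4 = 452.39 mm². φR_n = 0.75 × 372 × 452.39 × 10 × 2 = 2524.3 kN.
Bearing (10 mm plate, F_u = 450 MPa): end bolts L_c = 57 − 27/2 = 43.5, R_n = min(1.2×43.5×10×450, 2.4×24×10×450) = 234.9 kN/bolt; interior L_c = 89 − 27 = 62, R_n = 259.2 kN/bolt. φR_n = 0.75 × (2×234.9 + 8×259.2) = 1907.6 kN.
Governing: min(2524.3, 1907.6) = 1907.6 kN → bearing.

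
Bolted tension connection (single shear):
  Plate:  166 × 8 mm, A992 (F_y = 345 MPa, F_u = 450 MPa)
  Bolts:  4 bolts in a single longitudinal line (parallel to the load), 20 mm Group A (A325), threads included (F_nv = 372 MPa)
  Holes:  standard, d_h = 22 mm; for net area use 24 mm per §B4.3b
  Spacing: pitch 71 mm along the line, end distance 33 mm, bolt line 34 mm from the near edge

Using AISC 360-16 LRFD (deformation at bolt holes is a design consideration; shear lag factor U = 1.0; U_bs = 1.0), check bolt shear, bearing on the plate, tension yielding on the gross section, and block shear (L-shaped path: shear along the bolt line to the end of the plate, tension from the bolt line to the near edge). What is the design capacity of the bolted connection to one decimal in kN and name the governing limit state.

321.8 kN (block shear governs)

Bolt shear: A_b = π(20)²/4 = 314.16 mm². φR_n = 0.75 × 372 × 314.16 × 4 × 1 = 350.6 kN.
Bearing (8 mm plate, F_u = 450 MPa): end bolts L_c = 33 − 22/2 = 22, R_n = min(1.2×22×8×450, 2.4×20×8×450) = 95.04 kN/bolt; interior L_c = 71 − 22 = 49, R_n = 172.8 kN/bolt. φR_n = 0.75 × (1×95.04 + 3×172.8) = 460.1 kN.
Tension yield (gross): A_g = 166×8 = 1328 mm². φR_n = 0.90 × 345 × 1328 = 412.3 kN.
Block shear: shear path 1×[33+3×71] = 1×246 mm, A_gv = 1968, A_nv = 1×(246 − 3.5×24)×8 = 1296 mm²; tension to near edge: (34 − 0.5×24)×8 = 176 mm². R_n = min(0.6×450×1296, 0.6×345×1968) + 1.0×450×176 = min(349.92, 407.38) + 79.2 = 429.12 kN. φR_n = 0.75 × 429.12 = 321.8 kN.
Governing: min(350.6, 460.1, 412.3, 321.8) = 321.8 kN → block shear.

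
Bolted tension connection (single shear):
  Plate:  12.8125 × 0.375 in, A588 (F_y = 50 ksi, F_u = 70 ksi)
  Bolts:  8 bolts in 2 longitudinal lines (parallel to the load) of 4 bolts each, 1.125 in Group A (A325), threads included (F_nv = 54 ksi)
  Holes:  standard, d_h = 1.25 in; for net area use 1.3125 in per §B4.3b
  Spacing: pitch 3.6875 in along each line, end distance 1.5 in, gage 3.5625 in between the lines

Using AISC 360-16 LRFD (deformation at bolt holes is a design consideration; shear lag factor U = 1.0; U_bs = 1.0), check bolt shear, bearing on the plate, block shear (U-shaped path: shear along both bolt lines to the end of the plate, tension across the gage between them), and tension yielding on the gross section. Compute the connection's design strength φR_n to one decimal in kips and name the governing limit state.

Bolt shear: A_b = π(1.125)²/4 = 0.99402 in². φR_n = 0.75 × 54 × 0.99402 × 8 × 1 = 322.1 kips.
Bearing (0.375 in plate, F_u = 70 ksi): end bolts L_c = 1.5 − 1.25/2 = 0.875, R_n = min(1.2×0.875×0.375×70, 2.4×1.125×0.375×70) = 27.563 kips/bolt; interior L_c = 3.6875 − 1.25 = 2.4375, R_n = 70.875 kips/bolt. φR_n = 0.75 × (2×27.563 + 6×70.875) = 360.3 kips.
Block shear: shear path 2×[1.5+3×3.6875] = 2×12.5625 in, A_gv = 9.4219, A_nv = 2×(12.5625 − 3.5×1.3125)×0.375 = 5.9766 in²; tension across gage: (3.5625 − 1×1.3125)×0.375 = 0.84375 in². R_n = min(0.6×70×5.9766, 0.6×50×9.4219) + 1.0×70×0.84375 = min(251.02, 282.66) + 59.063 = 310.08 kips. φR_n = 0.75 × 310.08 = 232.6 kips.
Tension yield (gross): A_g = 12.8125×0.375 = 4.8047 in². φR_n = 0.90 × 50 × 4.8047 = 216.2 kips.
Governing: min(322.1, 360.3, 232.6, 216.2) = 216.2 kips → gross-section yield.

216.2 kips (gross-section yield governs)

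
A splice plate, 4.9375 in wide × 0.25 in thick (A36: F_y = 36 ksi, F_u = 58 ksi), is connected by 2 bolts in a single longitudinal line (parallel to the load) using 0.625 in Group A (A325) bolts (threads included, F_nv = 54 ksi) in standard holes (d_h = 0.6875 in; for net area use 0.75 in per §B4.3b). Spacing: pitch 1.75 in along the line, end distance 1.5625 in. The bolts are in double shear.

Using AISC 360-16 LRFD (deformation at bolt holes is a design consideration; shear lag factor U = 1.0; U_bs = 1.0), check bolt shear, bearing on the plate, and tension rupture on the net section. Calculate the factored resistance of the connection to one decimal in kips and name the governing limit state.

29.8 kips (bearing governs)

Bolt shear: A_b = π(0.625)²/4 = 0.3068 in². φR_n = 0.75 × 54 × 0.3068 × 2 × 2 = 49.7 kips.
Bearing (0.25 in plate, F_u = 58 ksi): end bolts L_c = 1.5625 − 0.6875/2 = 1.21875, R_n = min(1.2×1.21875×0.25×58, 2.4×0.625×0.25×58) = 21.206 kips/bolt; interior L_c = 1.75 − 0.6875 = 1.0625, R_n = 18.488 kips/bolt. φR_n = 0.75 × (1×21.206 + 1×18.488) = 29.8 kips.
Tension rupture (net): A_n = (4.9375 − 1×0.75)×0.25 = 1.0469 in² (U = 1.0, A_e = A_n). φR_n = 0.75 × 58 × 1.0469 = 45.5 kips.
Governing: min(49.7, 29.8, 45.5) = 29.8 kips → bearing.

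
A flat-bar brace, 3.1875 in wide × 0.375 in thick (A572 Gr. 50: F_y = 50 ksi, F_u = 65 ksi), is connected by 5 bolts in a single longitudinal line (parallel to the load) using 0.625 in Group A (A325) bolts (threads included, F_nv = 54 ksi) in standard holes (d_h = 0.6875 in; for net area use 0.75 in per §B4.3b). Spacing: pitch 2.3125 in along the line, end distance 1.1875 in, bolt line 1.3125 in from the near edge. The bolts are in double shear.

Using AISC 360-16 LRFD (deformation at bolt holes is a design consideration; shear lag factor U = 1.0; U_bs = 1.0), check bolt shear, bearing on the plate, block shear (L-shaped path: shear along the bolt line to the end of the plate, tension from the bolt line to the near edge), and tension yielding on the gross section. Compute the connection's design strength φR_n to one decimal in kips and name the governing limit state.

53.8 kips (gross-section yield governs)

Bolt shear: A_b = π(0.625)²/4 = 0.3068 in². φR_n = 0.75 × 54 × 0.3068 × 5 × 2 = 124.3 kips.
Bearing (0.375 in plate, F_u = 65 ksi): end bolts L_c = 1.1875 − 0.6875/2 = 0.84375, R_n = min(1.2×0.84375×0.375×65, 2.4×0.625×0.375×65) = 24.68 kips/bolt; interior L_c = 2.3125 − 0.6875 = 1.625, R_n = 36.563 kips/bolt. φR_n = 0.75 × (1×24.68 + 4×36.563) = 128.2 kips.
Block shear: shear path 1×[1.1875+4×2.3125] = 1×10.4375 in, A_gv = 3.9141, A_nv = 1×(10.4375 − 4.5×0.75)×0.375 = 2.6484 in²; tension to near edge: (1.3125 − 0.5×0.75)×0.375 = 0.35156 in². R_n = min(0.6×65×2.6484, 0.6×50×3.9141) + 1.0×65×0.35156 = min(103.29, 117.42) + 22.851 = 126.14 kips. φR_n = 0.75 × 126.14 = 94.6 kips.
Tension yield (gross): A_g = 3.1875×0.375 = 1.1953 in². φR_n = 0.90 × 50 × 1.1953 = 53.8 kips.
Governing: min(124.3, 128.2, 94.6, 53.8) = 53.8 kips → gross-section yield.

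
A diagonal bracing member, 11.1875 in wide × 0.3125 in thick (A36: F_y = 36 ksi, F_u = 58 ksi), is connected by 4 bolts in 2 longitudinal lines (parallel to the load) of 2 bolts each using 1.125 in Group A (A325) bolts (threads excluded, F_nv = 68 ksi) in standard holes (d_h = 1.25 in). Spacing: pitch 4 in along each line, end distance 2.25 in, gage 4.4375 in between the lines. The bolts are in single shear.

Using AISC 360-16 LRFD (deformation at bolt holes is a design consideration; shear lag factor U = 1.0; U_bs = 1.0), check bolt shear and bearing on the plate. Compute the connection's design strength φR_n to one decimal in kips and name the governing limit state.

126.4 kips (bearing governs)

Bolt shear: A_b = π(1.125)²/4 = 0.99402 in². φR_n = 0.75 × 68 × 0.99402 × 4 × 1 = 202.8 kips.
Bearing (0.3125 in plate, F_u = 58 ksi): end bolts L_c = 2.25 − 1.25/2 = 1.625, R_n = min(1.2×1.625×0.3125×58, 2.4×1.125×0.3125×58) = 35.344 kips/bolt; interior L_c = 4 − 1.25 = 2.75, R_n = 48.938 kips/bolt. φR_n = 0.75 × (2×35.344 + 2×48.938) = 126.4 kips.
Governing: min(202.8, 126.4) = 126.4 kips → bearing.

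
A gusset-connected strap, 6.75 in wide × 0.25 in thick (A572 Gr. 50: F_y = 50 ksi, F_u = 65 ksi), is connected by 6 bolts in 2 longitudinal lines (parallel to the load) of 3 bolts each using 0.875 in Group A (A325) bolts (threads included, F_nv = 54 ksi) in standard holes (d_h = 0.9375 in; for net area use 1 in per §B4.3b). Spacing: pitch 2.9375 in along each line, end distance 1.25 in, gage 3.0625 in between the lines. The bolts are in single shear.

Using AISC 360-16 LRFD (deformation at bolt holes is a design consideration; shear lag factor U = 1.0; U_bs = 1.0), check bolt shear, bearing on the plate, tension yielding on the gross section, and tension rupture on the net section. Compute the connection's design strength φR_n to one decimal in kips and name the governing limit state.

57.9 kips (net-section rupture governs)

Bolt shear: A_b = π(0.875)²/4 = 0.60132 in². φR_n = 0.75 × 54 × 0.60132 × 6 × 1 = 146.1 kips.
Bearing (0.25 in plate, F_u = 65 ksi): end bolts L_c = 1.25 − 0.9375/2 = 0.78125, R_n = min(1.2×0.78125×0.25×65, 2.4×0.875×0.25×65) = 15.234 kips/bolt; interior L_c = 2.9375 − 0.9375 = 2, R_n = 34.125 kips/bolt. φR_n = 0.75 × (2×15.234 + 4×34.125) = 125.2 kips.
Tension yield (gross): A_g = 6.75×0.25 = 1.6875 in². φR_n = 0.90 × 50 × 1.6875 = 75.9 kips.
Tension rupture (net): A_n = (6.75 − 2×1)×0.25 = 1.1875 in² (U = 1.0, A_e = A_n). φR_n = 0.75 × 65 × 1.1875 = 57.9 kips.
Governing: min(146.1, 125.2, 75.9, 57.9) = 57.9 kips → net-section rupture.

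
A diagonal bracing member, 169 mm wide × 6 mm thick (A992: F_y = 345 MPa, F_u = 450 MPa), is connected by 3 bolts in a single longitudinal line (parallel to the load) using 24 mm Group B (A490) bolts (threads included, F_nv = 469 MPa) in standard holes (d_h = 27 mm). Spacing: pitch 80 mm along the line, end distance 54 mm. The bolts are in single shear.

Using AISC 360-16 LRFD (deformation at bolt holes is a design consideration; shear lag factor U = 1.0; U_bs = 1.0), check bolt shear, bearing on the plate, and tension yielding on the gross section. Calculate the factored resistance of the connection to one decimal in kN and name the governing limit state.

Bolt shear: A_b = π(24)²/4 = 452.39 mm². φR_n = 0.75 × 469 × 452.39 × 3 × 1 = 477.4 kN.
Bearing (6 mm plate, F_u = 450 MPa): end bolts L_c = 54 − 27/2 = 40.5, R_n = min(1.2×40.5×6×450, 2.4×24×6×450) = 131.22 kN/bolt; interior L_c = 80 − 27 = 53, R_n = 155.52 kN/bolt. φR_n = 0.75 × (1×131.22 + 2×155.52) = 331.7 kN.
Tension yield (gross): A_g = 169×6 = 1014 mm². φR_n = 0.90 × 345 × 1014 = 314.8 kN.
Governing: min(477.4, 331.7, 314.8) = 314.8 kN → gross-section yield.

314.8 kN (gross-section yield governs)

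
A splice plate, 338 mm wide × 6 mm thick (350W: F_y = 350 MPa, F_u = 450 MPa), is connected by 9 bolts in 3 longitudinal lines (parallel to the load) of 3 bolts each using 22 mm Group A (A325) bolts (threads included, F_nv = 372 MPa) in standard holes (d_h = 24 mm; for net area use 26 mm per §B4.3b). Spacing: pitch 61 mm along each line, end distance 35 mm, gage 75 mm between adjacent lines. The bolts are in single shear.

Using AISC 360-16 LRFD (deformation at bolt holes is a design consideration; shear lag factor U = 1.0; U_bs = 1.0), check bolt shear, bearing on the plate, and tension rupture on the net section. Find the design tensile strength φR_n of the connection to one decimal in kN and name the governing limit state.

526.5 kN (net-section rupture governs)

Bolt shear: A_b = π(22)²/4 = 380.13 mm². φR_n = 0.75 × 372 × 380.13 × 9 × 1 = 954.5 kN.
Bearing (6 mm plate, F_u = 450 MPa): end bolts L_c = 35 − 24/2 = 23, R_n = min(1.2×23×6×450, 2.4×22×6×450) = 74.52 kN/bolt; interior L_c = 61 − 24 = 37, R_n = 119.88 kN/bolt. φR_n = 0.75 × (3×74.52 + 6×119.88) = 707.1 kN.
Tension rupture (net): A_n = (338 − 3×26)×6 = 1560 mm² (U = 1.0, A_e = A_n). φR_n = 0.75 × 450 × 1560 = 526.5 kN.
Governing: min(954.5, 707.1, 526.5) = 526.5 kN → net-section rupture.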